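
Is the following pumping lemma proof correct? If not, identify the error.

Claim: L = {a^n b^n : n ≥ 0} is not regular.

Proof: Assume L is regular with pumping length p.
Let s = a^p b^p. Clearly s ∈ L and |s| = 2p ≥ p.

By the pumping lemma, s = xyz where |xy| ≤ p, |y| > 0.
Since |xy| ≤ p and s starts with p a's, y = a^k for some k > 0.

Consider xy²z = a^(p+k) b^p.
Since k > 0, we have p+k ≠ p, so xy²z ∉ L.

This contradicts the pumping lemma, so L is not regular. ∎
The proof is correct.

This proof is valid because:
1. The string s = a^p b^p is correctly in L
2. The decomposition analysis is correct: y must consist only of a's
3. The contradiction is valid: pumping increases a's but not b's
4. The conclusion follows logically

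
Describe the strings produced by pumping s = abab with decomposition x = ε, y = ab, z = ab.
{xy^i z : i ≥ 0} = {(ab)^(i+1) : i ≥ 0} = {ab, abab, ababab, ...}

With x = ε, y = ab, z = ab: Pumping 'ab' gives strings of alternating a's and b's.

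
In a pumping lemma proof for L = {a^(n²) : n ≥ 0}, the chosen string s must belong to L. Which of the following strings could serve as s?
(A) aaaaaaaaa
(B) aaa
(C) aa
(A) aaaaaaaaa

The pumping lemma is applied to a string s that lies in L, so first check membership of each option:
- (A) aaaaaaaaa has length 9 = 3², a perfect square, so it is in L ✓
- (B) aaa has length 3, strictly between 1² = 1 and 2² = 4, so it is not in L ✗
- (C) aa has length 2, strictly between 1² = 1 and 2² = 4, so it is not in L ✗

Only (A) aaaaaaaaa is in L, so it is the only candidate that could play the role of s.
(In a complete proof one picks s in terms of the pumping length p so that |s| ≥ p is guaranteed; a fixed string like aaaaaaaaa illustrates the shape of such an s.)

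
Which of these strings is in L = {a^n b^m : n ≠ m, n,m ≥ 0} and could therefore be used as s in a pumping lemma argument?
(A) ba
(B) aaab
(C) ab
(B) aaab

The pumping lemma is applied to a string s that lies in L, so first check membership of each option:
- (A) ba has an a after a b, so it is not of the form a^n b^m and is not in L ✗
- (B) aaab = a^3 b^1 with 3 ≠ 1, so it is in L ✓
- (C) ab = a^1 b^1 has n = m = 1, so it is not in L ✗

Only (B) aaab is in L, so it is the only candidate that could play the role of s.
(In a complete proof one picks s in terms of the pumping length p so that |s| ≥ p is guaranteed; a fixed string like aaab illustrates the shape of such an s.)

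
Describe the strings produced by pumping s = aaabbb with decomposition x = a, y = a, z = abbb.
{xy^i z : i ≥ 0} = {a^(2+i) b^3 : i ≥ 0} = {aabbb, aaabbb, aaaabbb, ...}

With x = a, y = a, z = abbb: Starting with aaabbb and pumping the second 'a', we get strings with 2+i a's followed by 3 b's for i = 0, 1, 2, ...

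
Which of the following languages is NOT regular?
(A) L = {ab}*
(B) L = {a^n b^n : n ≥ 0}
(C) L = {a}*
(B) {a^n b^n : n ≥ 0}

(B) L = {a^n b^n : n ≥ 0} is NOT regular.

The pumping lemma can be used to prove this:
After pumping, the number of a's and b's become unequal

The other languages are regular because they can be recognized by finite automata.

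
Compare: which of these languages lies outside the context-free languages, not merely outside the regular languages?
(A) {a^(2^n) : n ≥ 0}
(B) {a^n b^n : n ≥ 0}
(A) {a^(2^n) : n ≥ 0}

(A) {a^(2^n) : n ≥ 0} requires the CFL pumping lemma.

- {a^n b^n : n ≥ 0} is context-free (but not regular)
  • Can be shown non-regular with the regular pumping lemma
  • After pumping, the number of a's and b's become unequal

- {a^(2^n) : n ≥ 0} is NOT context-free
  • Requires the CFL pumping lemma to prove
  • Gaps between powers of 2 grow exponentially

The CFL pumping lemma is "stronger" in that it can prove non-membership
in the larger class of context-free languages.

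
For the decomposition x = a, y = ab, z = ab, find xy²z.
aababab

Given x = 'a', y = 'ab', z = 'ab' and i = 2:

xy^2z = x + y·y·...·y (2 times) + z
       = 'a' + 'ab'^2 + 'ab'
       = 'a' + 'abab' + 'ab'
       = 'aababab'

The pumped string is 'aababab' with length 7.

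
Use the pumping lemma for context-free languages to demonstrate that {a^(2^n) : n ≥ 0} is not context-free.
Assume for contradiction that L is context-free, and let p ≥ 1 be the pumping length given by the pumping lemma for CFLs.
Choose s = a^(2^p). Then s ∈ L and |s| = 2^p ≥ p.
By the CFL pumping lemma, s = uvxyz for some u, v, x, y, z with |vxy| ≤ p, |vy| ≥ 1, and uv^i xy^i z ∈ L for every i ≥ 0.
All symbols are a's, so only lengths matter: let k = |vy|, with 1 ≤ k ≤ |vxy| ≤ p < 2^p.

Take i = 2: |uv²xy²z| = 2^p + k, and 2^p < 2^p + k < 2^p + 2^p = 2^(p+1).
So the length lies strictly between consecutive powers of two and is not a power of 2; uv²xy²z ∉ L.

This contradicts the CFL pumping lemma, which requires uv^i xy^i z ∈ L for all i ≥ 0.
Hence L = {a^(2^n) : n ≥ 0} is not context-free. ∎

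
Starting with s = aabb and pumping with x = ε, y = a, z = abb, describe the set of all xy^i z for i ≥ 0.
{xy^i z : i ≥ 0} = {a^(i+1) b^2 : i ≥ 0} = {abb, aabb, aaabb, ...}

With x = ε, y = a, z = abb: Starting with aabb and pumping the first 'a' (z = abb keeps the second 'a'), we get strings with i+1 a's followed by 2 b's for i = 0, 1, 2, ...; note bb is not produced because z always contributes one a.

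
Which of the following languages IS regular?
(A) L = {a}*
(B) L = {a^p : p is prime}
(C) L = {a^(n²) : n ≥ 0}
(A) {a}*

(A) L = {a}* is regular.

This can be recognized by a finite automaton (DFA/NFA).
Regular expressions like {a}* define regular languages.

The other choices are not regular:
- {a^(n²) : n ≥ 0}: After pumping, length is no longer a perfect square
- {a^p : p is prime}: After pumping, the length becomes composite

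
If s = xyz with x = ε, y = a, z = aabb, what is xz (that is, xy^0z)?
aabb

Given x = '', y = 'a', z = 'aabb' and i = 0:

xy^0z = x + y·y·...·y (0 times) + z
       = '' + 'a'^0 + 'aabb'
       = '' + '' + 'aabb'
       = 'aabb'

The pumped string is 'aabb' with length 4.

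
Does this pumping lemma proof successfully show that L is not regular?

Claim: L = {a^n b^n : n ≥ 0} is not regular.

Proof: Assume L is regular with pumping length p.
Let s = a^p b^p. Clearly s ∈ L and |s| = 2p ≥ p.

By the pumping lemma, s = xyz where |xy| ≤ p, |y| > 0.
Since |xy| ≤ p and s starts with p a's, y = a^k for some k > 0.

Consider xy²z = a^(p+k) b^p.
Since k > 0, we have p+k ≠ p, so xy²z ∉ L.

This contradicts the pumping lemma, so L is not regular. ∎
The proof is correct.

This proof is valid because:
1. The string s = a^p b^p is correctly in L
2. The decomposition analysis is correct: y must consist only of a's
3. The contradiction is valid: pumping increases a's but not b's
4. The conclusion follows logically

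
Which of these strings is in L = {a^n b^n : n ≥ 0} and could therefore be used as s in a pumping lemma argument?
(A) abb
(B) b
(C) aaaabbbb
(C) aaaabbbb

The pumping lemma is applied to a string s that lies in L, so first check membership of each option:
- (A) abb has 1 a's and 2 b's; 1 ≠ 2, so it is not in L ✗
- (B) b has 0 a's and 1 b's; 0 ≠ 1, so it is not in L ✗
- (C) aaaabbbb = a^4 b^4 has equal counts (4 = 4), so it is in L ✓

Only (C) aaaabbbb is in L, so it is the only candidate that could play the role of s.
(In a complete proof one picks s in terms of the pumping length p so that |s| ≥ p is guaranteed; a fixed string like aaaabbbb illustrates the shape of such an s.)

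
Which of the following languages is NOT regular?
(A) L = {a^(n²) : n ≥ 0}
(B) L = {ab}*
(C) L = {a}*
(A) {a^(n²) : n ≥ 0}

(A) L = {a^(n²) : n ≥ 0} is NOT regular.

The pumping lemma can be used to prove this:
After pumping, length is no longer a perfect square

The other languages are regular because they can be recognized by finite automata.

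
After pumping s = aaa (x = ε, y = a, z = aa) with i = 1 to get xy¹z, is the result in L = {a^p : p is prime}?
Yes

xy¹z = ε · a · aa = aaa.
aaa has length 3, which is prime, so it is in L.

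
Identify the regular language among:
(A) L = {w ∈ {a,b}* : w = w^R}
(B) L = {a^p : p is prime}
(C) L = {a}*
(C) {a}*

(C) L = {a}* is regular.

This can be recognized by a finite automaton (DFA/NFA).
Regular expressions like {a}* define regular languages.

The other choices are not regular:
- {w ∈ {a,b}* : w = w^R}: After pumping, the string is no longer symmetric
- {a^p : p is prime}: After pumping, the length becomes composite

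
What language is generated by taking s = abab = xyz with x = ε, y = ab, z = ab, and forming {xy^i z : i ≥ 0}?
{xy^i z : i ≥ 0} = {(ab)^(i+1) : i ≥ 0} = {ab, abab, ababab, ...}

With x = ε, y = ab, z = ab: Pumping 'ab' gives strings of alternating a's and b's.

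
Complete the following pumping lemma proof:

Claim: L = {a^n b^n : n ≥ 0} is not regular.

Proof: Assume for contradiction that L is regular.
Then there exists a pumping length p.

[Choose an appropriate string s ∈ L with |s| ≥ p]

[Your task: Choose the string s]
s = a^p b^p

This string is in L (has equal a's and b's) and has length 2p ≥ p.
Any decomposition xyz with |xy| ≤ p means y consists only of a's,
so pumping will unbalance the counts.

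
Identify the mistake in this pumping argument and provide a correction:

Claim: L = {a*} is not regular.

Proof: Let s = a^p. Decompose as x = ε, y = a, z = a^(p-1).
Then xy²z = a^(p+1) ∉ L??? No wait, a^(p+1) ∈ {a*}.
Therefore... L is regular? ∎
Error: The proof attempts to show a*  is not regular, but a* IS regular!

Correction: a* is a regular language (recognized by a simple DFA with one accepting state and self-loop on 'a'). The pumping lemma can only prove non-regularity, not regularity. For regular languages, pumping always works.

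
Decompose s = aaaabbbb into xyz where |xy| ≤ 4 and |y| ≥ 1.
x = 'aaa', y = 'a', z = 'bbbb'

For s = aaaabbbb and p = 4, one valid decomposition is:
- x = 'aaa' (length 3)
- y = 'a' (length 1)
- z = 'bbbb' (length 4)

Verification:
- xyz = 'aaa' + 'a' + 'bbbb' = aaaabbbb ✓
- |xy| = 4 ≤ 4 ✓
- |y| = 1 > 0 ✓

All pumping lemma constraints are satisfied.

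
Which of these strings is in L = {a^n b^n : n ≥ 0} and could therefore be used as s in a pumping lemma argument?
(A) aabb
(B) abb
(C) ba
(A) aabb

The pumping lemma is applied to a string s that lies in L, so first check membership of each option:
- (A) aabb = a^2 b^2 has equal counts (2 = 2), so it is in L ✓
- (B) abb has 1 a's and 2 b's; 1 ≠ 2, so it is not in L ✗
- (C) ba has an a after a b, so it is not of the form a^n b^n and is not in L ✗

Only (A) aabb is in L, so it is the only candidate that could play the role of s.
(In a complete proof one picks s in terms of the pumping length p so that |s| ≥ p is guaranteed; a fixed string like aabb illustrates the shape of such an s.)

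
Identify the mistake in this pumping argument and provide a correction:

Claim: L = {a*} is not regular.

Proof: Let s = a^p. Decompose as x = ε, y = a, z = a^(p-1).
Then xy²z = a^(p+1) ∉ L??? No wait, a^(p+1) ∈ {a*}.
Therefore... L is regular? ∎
Error: The proof attempts to show a*  is not regular, but a* IS regular!

Correction: a* is a regular language (recognized by a simple DFA with one accepting state and self-loop on 'a'). The pumping lemma can only prove non-regularity, not regularity. For regular languages, pumping always works.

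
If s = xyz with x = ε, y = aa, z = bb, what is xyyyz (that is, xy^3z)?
aaaaaabb

Given x = '', y = 'aa', z = 'bb' and i = 3:

xy^3z = x + y·y·...·y (3 times) + z
       = '' + 'aa'^3 + 'bb'
       = '' + 'aaaaaa' + 'bb'
       = 'aaaaaabb'

The pumped string is 'aaaaaabb' with length 8.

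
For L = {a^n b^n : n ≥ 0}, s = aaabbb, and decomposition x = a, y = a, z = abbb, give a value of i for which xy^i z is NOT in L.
i = 3

xy³z = a · aaa · abbb = aaaaabbb; aaaaabbb has 5 a's and 3 b's; 5 ≠ 3, so it is not in L.
(Other choices also work, e.g. i = 0, 2; only i = 1 is guaranteed to stay in L since xy¹z = s.)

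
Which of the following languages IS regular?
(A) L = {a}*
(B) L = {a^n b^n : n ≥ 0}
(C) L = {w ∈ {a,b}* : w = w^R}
(A) {a}*

(A) L = {a}* is regular.

This can be recognized by a finite automaton (DFA/NFA).
Regular expressions like {a}* define regular languages.

The other choices are not regular:
- {w ∈ {a,b}* : w = w^R}: After pumping, the string is no longer symmetric
- {a^n b^n : n ≥ 0}: After pumping, the number of a's and b's become unequal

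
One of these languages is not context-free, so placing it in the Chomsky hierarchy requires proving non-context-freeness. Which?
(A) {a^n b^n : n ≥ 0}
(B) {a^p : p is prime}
(B) {a^p : p is prime}

(B) {a^p : p is prime} requires the CFL pumping lemma.

- {a^n b^n : n ≥ 0} is context-free (but not regular)
  • Can be shown non-regular with the regular pumping lemma
  • After pumping, the number of a's and b's become unequal

- {a^p : p is prime} is NOT context-free
  • Requires the CFL pumping lemma to prove
  • The CFL pumping lemma also fails because prime gaps are unbounded

The CFL pumping lemma is "stronger" in that it can prove non-membership
in the larger class of context-free languages.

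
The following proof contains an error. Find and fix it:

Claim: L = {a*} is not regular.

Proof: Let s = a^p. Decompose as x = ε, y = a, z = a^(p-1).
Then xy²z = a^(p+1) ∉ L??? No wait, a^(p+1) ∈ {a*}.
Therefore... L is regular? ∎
Error: The proof attempts to show a*  is not regular, but a* IS regular!

Correction: a* is a regular language (recognized by a simple DFA with one accepting state and self-loop on 'a'). The pumping lemma can only prove non-regularity, not regularity. For regular languages, pumping always works.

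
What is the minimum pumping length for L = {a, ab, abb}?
p = 4

For a finite language L, the pumping lemma holds vacuously if p > max|s| for s ∈ L.

The longest string in L = {a, ab, abb} has length 3.
If p = 4, then no string s ∈ L has |s| ≥ p, so the condition is vacuously true.

The minimum pumping length is p = 4.

Why no smaller p works: for any p ≤ 3, the longest string s ∈ L has |s| = 3 ≥ p, so it would
have to be pumpable; but pumping up (i = 2, 3, ...) produces ever longer strings, which cannot all lie in the
finite language L. So the pumping property fails for every p ≤ 3.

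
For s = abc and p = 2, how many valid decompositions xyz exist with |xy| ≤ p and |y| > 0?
3

For s = 'abc' with pumping length p = 2:

Constraints: |xy| ≤ 2, |y| > 0

Valid decompositions (|xy| ≤ p, |y| ≥ 1):
  • x='', y='a', z='bc'
  • x='a', y='b', z='c'
  • x='', y='ab', z='c'

Total count: 3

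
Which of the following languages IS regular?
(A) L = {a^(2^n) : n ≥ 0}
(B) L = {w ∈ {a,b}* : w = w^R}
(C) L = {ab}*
(C) {ab}*

(C) L = {ab}* is regular.

This can be recognized by a finite automaton (DFA/NFA).
Regular expressions like {ab}* define regular languages.

The other choices are not regular:
- {a^(2^n) : n ≥ 0}: After pumping, length is no longer a power of 2
- {w ∈ {a,b}* : w = w^R}: After pumping, the string is no longer symmetric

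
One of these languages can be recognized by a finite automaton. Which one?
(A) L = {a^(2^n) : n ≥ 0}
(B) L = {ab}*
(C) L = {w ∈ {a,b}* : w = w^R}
(B) {ab}*

(B) L = {ab}* is regular.

This can be recognized by a finite automaton (DFA/NFA).
Regular expressions like {ab}* define regular languages.

The other choices are not regular:
- {w ∈ {a,b}* : w = w^R}: After pumping, the string is no longer symmetric
- {a^(2^n) : n ≥ 0}: After pumping, length is no longer a power of 2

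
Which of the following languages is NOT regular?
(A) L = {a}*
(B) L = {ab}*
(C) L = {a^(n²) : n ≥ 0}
(C) {a^(n²) : n ≥ 0}

(C) L = {a^(n²) : n ≥ 0} is NOT regular.

The pumping lemma can be used to prove this:
After pumping, length is no longer a perfect square

The other languages are regular because they can be recognized by finite automata.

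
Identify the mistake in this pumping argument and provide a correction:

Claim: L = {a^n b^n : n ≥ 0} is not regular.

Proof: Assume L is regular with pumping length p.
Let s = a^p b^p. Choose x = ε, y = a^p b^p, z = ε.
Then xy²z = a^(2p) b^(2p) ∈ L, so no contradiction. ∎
Error: The decomposition violates |xy| ≤ p. With y = a^p b^p, |xy| = |y| = 2p > p. (The proof also miscomputes xy²z, which would be a^p b^p a^p b^p rather than a^(2p) b^(2p), and it wrongly treats one harmless decomposition as settling the matter — the prover does not get to choose the decomposition.)

Correction: The pumping lemma requires |xy| ≤ p, and the argument must handle every decomposition satisfying |xy| ≤ p, |y| ≥ 1. Since s starts with p a's, any such y consists only of a's, say y = a^k with k ≥ 1. Then xy²z = a^(p+k) b^p has unequal numbers of a's and b's, so xy²z ∉ L — the required contradiction.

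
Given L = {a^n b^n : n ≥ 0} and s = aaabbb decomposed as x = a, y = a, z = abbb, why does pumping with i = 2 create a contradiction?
xy²z = aaaabbb ∉ L

Pumping with i = 2 replaces y = a by y² = aa:
- Original: s = xyz = aaabbb; aaabbb = a^3 b^3 has equal counts (3 = 3), so it is in L
- Pumped: xy²z = a · aa · abbb = aaaabbb
- aaaabbb has 4 a's and 3 b's; 4 ≠ 3, so it is not in L

The pumping lemma would require xy²z ∈ L, so this decomposition yields a contradiction.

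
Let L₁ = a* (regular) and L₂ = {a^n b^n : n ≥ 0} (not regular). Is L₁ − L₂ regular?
Yes — L₁ − L₂ is regular.

The only string of a* that lies in {a^n b^n} is ε, so L₁ − L₂ = a* − {ε} = a⁺ = aa*, which is regular.

Note that the bare facts "L₁ regular, L₂ non-regular" do not settle the question by themselves: the closure of regular languages under ∪, ∩, complement and difference applies only when BOTH operands are regular. With a non-regular operand the result can come out regular or non-regular depending on the specific languages, so one has to work out L₁ − L₂ for this particular pair, as above.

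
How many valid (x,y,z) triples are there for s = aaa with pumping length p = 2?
3

For s = 'aaa' with pumping length p = 2:

Constraints: |xy| ≤ 2, |y| > 0

Valid decompositions (|xy| ≤ p, |y| ≥ 1):
  • x='', y='a', z='aa'
  • x='a', y='a', z='a'
  • x='', y='aa', z='a'

Total count: 3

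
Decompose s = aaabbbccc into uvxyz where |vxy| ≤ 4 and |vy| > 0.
u='aa', v='a', x='bb', y='b', z='ccc'

For s = aaabbbccc with pumping length p = 4:

One valid decomposition:
- u = 'aa'
- v = 'a'
- x = 'bb'
- y = 'b'
- z = 'ccc'

Verification:
- uvxyz = 'aa' + 'a' + 'bb' + 'b' + 'ccc' = aaabbbccc ✓
- |vxy| = |'abbb'| = 4 ≤ 4 ✓
- |vy| = |'ab'| = 2 > 0 ✓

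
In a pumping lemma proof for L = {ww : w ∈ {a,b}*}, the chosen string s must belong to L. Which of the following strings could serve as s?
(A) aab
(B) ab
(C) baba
(C) baba

The pumping lemma is applied to a string s that lies in L, so first check membership of each option:
- (A) aab has odd length 3, so it cannot be written as ww and is not in L ✗
- (B) ab has length 2; its halves are a and b, which differ, so it is not in L ✗
- (C) baba splits into halves ba · ba, which are equal, so it is in L (w = ba) ✓

Only (C) baba is in L, so it is the only candidate that could play the role of s.
(In a complete proof one picks s in terms of the pumping length p so that |s| ≥ p is guaranteed; a fixed string like baba illustrates the shape of such an s.)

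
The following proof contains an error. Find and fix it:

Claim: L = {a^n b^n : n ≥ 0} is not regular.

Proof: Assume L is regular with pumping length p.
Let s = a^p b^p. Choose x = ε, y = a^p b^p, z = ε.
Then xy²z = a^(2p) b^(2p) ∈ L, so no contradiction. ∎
Error: The decomposition violates |xy| ≤ p. With y = a^p b^p, |xy| = |y| = 2p > p. (The proof also miscomputes xy²z, which would be a^p b^p a^p b^p rather than a^(2p) b^(2p), and it wrongly treats one harmless decomposition as settling the matter — the prover does not get to choose the decomposition.)

Correction: The pumping lemma requires |xy| ≤ p, and the argument must handle every decomposition satisfying |xy| ≤ p, |y| ≥ 1. Since s starts with p a's, any such y consists only of a's, say y = a^k with k ≥ 1. Then xy²z = a^(p+k) b^p has unequal numbers of a's and b's, so xy²z ∉ L — the required contradiction.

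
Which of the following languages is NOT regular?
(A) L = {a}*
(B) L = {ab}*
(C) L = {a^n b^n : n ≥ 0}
(C) {a^n b^n : n ≥ 0}

(C) L = {a^n b^n : n ≥ 0} is NOT regular.

The pumping lemma can be used to prove this:
After pumping, the number of a's and b's become unequal

The other languages are regular because they can be recognized by finite automata.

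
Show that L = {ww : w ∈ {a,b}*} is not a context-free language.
Assume for contradiction that L is context-free, and let p ≥ 1 be the pumping length given by the pumping lemma for CFLs.
Choose s = a^p b^p a^p b^p. Then s ∈ L (take w = a^p b^p) and |s| = 4p ≥ p.
By the CFL pumping lemma, s = uvxyz for some u, v, x, y, z with |vxy| ≤ p, |vy| ≥ 1, and uv^i xy^i z ∈ L for every i ≥ 0.

Write s as four blocks A₁ B₁ A₂ B₂ with A₁ = A₂ = a^p and B₁ = B₂ = b^p. Since |vxy| ≤ p, the window vxy lies inside at most two adjacent blocks. Take i = 0 and let t = uxz, so |t| = 4p − |vy| with 1 ≤ |vy| ≤ p. If |t| is odd, t ∉ L immediately, so assume |vy| is even (hence |vy| ≥ 2) and |t|/2 = 2p − |vy|/2, which satisfies p ≤ |t|/2 ≤ 2p − 1.

Case 1 (vxy inside A₁B₁): t = a^(p−j) b^(p−l) a^p b^p with j + l = |vy|. The second half of t has length < 2p, so it is a suffix of the trailing a^p b^p and ends in b; the first half is a^(p−j) b^(p−l) a^((j+l)/2), which ends in a because (j+l)/2 ≥ 1. The halves differ, so t ∉ L.

Case 2 (vxy inside B₁A₂, straddling the middle): t = a^p b^(p−j) a^(p−l) b^p with j + l = |vy|. If t = ww, then w is a prefix of t of length ≥ p, so w begins with a^p; and w is a suffix of t of length ≥ p, so w ends with b^p. That forces |w| ≥ 2p, contradicting |w| = |t|/2 ≤ 2p − 1. So t ∉ L.

Case 3 (vxy inside A₂B₂): t = a^p b^p a^(p−j) b^(p−l) with j + l = |vy|. The first half of t is a prefix of a^p b^p, so it begins with a; the second half is b^((j+l)/2) a^(p−j) b^(p−l), which begins with b. The halves differ, so t ∉ L.

In every case uv⁰xy⁰z = uxz ∉ L.

This contradicts the CFL pumping lemma, which requires uv^i xy^i z ∈ L for all i ≥ 0.
Hence L = {ww : w ∈ {a,b}*} is not context-free. ∎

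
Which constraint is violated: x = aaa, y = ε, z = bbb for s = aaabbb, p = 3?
Violated: |y| > 0

The decomposition x = aaa, y = ε, z = bbb for s = aaabbb with p = 3
violates the constraint: |y| > 0

|y| = 0, but the pumping lemma requires |y| > 0 (y must be non-empty).

Pumping lemma constraints:
1. xyz = s (decomposition is valid)
2. |xy| ≤ p
3. |y| > 0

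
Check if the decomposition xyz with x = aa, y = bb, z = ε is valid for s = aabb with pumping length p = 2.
Violated: |xy| ≤ p

The decomposition x = aa, y = bb, z = ε for s = aabb with p = 2
violates the constraint: |xy| ≤ p

|xy| = |aabb| = 4 > 2 = p. The decomposition puts too many characters in xy.

Pumping lemma constraints:
1. xyz = s (decomposition is valid)
2. |xy| ≤ p
3. |y| > 0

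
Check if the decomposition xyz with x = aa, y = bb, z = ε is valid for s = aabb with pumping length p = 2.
Violated: |xy| ≤ p

The decomposition x = aa, y = bb, z = ε for s = aabb with p = 2
violates the constraint: |xy| ≤ p

|xy| = |aabb| = 4 > 2 = p. The decomposition puts too many characters in xy.

Pumping lemma constraints:
1. xyz = s (decomposition is valid)
2. |xy| ≤ p
3. |y| > 0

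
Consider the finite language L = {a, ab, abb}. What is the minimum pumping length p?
p = 4

For a finite language L, the pumping lemma holds vacuously if p > max|s| for s ∈ L.

The longest string in L = {a, ab, abb} has length 3.
If p = 4, then no string s ∈ L has |s| ≥ p, so the condition is vacuously true.

The minimum pumping length is p = 4.

Why no smaller p works: for any p ≤ 3, the longest string s ∈ L has |s| = 3 ≥ p, so it would
have to be pumpable; but pumping up (i = 2, 3, ...) produces ever longer strings, which cannot all lie in the
finite language L. So the pumping property fails for every p ≤ 3.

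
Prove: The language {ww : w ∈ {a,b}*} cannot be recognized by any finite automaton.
Assume for contradiction that L is regular, and let p ≥ 1 be the pumping length given by the pumping lemma.
Choose s = a^p b a^p b. Then s ∈ L (take w = a^p b) and |s| = 2p + 2 ≥ p.
By the pumping lemma, s = xyz for some x, y, z with |xy| ≤ p, |y| ≥ 1, and xy^i z ∈ L for every i ≥ 0.
Since |xy| ≤ p and the first p symbols of s are all a's, y = a^k for some k with 1 ≤ k ≤ p.

Take i = 2: t = xy²z = a^(p + k) b a^p b.
Suppose t = uu for some string u. The string t contains exactly two b's and ends in b, so u contains exactly one b and ends in b; hence u = a^j b for some j, and uu = a^j b a^j b. Comparing with t = a^(p + k) b a^p b forces j = p + k (first block) and j = p (second block), which is impossible since k ≥ 1. So t ∉ L.

This contradicts the pumping lemma, which requires xy^i z ∈ L for all i ≥ 0.
Hence L = {ww : w ∈ {a,b}*} is not regular. ∎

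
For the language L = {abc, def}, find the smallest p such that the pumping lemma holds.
p = 4

For a finite language L, the pumping lemma holds vacuously if p > max|s| for s ∈ L.

The longest string in L = {abc, def} has length 3.
If p = 4, then no string s ∈ L has |s| ≥ p, so the condition is vacuously true.

The minimum pumping length is p = 4.

Why no smaller p works: for any p ≤ 3, the longest string s ∈ L has |s| = 3 ≥ p, so it would
have to be pumpable; but pumping up (i = 2, 3, ...) produces ever longer strings, which cannot all lie in the
finite language L. So the pumping property fails for every p ≤ 3.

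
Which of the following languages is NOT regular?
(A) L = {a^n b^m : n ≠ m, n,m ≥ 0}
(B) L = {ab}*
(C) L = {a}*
(A) {a^n b^m : n ≠ m, n,m ≥ 0}

(A) L = {a^n b^m : n ≠ m, n,m ≥ 0} is NOT regular.

The pumping lemma can be used to prove this:
After pumping a's, we can make n = m

The other languages are regular because they can be recognized by finite automata.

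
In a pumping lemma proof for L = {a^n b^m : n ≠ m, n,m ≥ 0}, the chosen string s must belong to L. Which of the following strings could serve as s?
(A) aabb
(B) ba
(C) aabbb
(C) aabbb

The pumping lemma is applied to a string s that lies in L, so first check membership of each option:
- (A) aabb = a^2 b^2 has n = m = 2, so it is not in L ✗
- (B) ba has an a after a b, so it is not of the form a^n b^m and is not in L ✗
- (C) aabbb = a^2 b^3 with 2 ≠ 3, so it is in L ✓

Only (C) aabbb is in L, so it is the only candidate that could play the role of s.
(In a complete proof one picks s in terms of the pumping length p so that |s| ≥ p is guaranteed; a fixed string like aabbb illustrates the shape of such an s.)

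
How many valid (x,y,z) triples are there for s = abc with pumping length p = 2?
3

For s = 'abc' with pumping length p = 2:

Constraints: |xy| ≤ 2, |y| > 0

Valid decompositions (|xy| ≤ p, |y| ≥ 1):
  • x='', y='a', z='bc'
  • x='a', y='b', z='c'
  • x='', y='ab', z='c'

Total count: 3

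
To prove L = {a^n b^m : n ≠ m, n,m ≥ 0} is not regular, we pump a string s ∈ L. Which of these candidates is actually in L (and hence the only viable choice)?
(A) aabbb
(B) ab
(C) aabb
(A) aabbb

The pumping lemma is applied to a string s that lies in L, so first check membership of each option:
- (A) aabbb = a^2 b^3 with 2 ≠ 3, so it is in L ✓
- (B) ab = a^1 b^1 has n = m = 1, so it is not in L ✗
- (C) aabb = a^2 b^2 has n = m = 2, so it is not in L ✗

Only (A) aabbb is in L, so it is the only candidate that could play the role of s.
(In a complete proof one picks s in terms of the pumping length p so that |s| ≥ p is guaranteed; a fixed string like aabbb illustrates the shape of such an s.)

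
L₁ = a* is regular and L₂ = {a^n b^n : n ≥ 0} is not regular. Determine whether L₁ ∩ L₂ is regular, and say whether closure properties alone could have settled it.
Yes — L₁ ∩ L₂ is regular.

A string of a* contains no b's, and the only string of {a^n b^n} with no b's is ε (n = 0). So L₁ ∩ L₂ = {ε}, a finite language, which is regular.

Note that the bare facts "L₁ regular, L₂ non-regular" do not settle the question by themselves: the closure of regular languages under ∪, ∩, complement and difference applies only when BOTH operands are regular. With a non-regular operand the result can come out regular or non-regular depending on the specific languages, so one has to work out L₁ ∩ L₂ for this particular pair, as above.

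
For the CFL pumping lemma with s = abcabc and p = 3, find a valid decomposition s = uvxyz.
u='ab', v='c', x='a', y='b', z='c'

For s = abcabc with pumping length p = 3:

One valid decomposition:
- u = 'ab'
- v = 'c'
- x = 'a'
- y = 'b'
- z = 'c'

Verification:
- uvxyz = 'ab' + 'c' + 'a' + 'b' + 'c' = abcabc ✓
- |vxy| = |'cab'| = 3 ≤ 3 ✓
- |vy| = |'cb'| = 2 > 0 ✓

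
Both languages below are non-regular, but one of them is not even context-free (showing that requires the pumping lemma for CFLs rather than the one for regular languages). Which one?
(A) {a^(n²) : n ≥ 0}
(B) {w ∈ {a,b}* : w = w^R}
(A) {a^(n²) : n ≥ 0}

(A) {a^(n²) : n ≥ 0} requires the CFL pumping lemma.

- {w ∈ {a,b}* : w = w^R} is context-free (but not regular)
  • Can be shown non-regular with the regular pumping lemma
  • After pumping, the string is no longer symmetric

- {a^(n²) : n ≥ 0} is NOT context-free
  • Requires the CFL pumping lemma to prove
  • Gaps between squares grow unboundedly

The CFL pumping lemma is "stronger" in that it can prove non-membership
in the larger class of context-free languages.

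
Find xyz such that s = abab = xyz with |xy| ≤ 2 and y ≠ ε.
x = 'a', y = 'b', z = 'ab'

For s = abab and p = 2, one valid decomposition is:
- x = 'a' (length 1)
- y = 'b' (length 1)
- z = 'ab' (length 2)

Verification:
- xyz = 'a' + 'b' + 'ab' = abab ✓
- |xy| = 2 ≤ 2 ✓
- |y| = 1 > 0 ✓

All pumping lemma constraints are satisfied.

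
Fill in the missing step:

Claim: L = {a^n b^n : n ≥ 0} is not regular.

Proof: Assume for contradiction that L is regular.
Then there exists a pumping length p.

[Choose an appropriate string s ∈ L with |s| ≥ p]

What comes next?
s = a^p b^p

This string is in L (has equal a's and b's) and has length 2p ≥ p.
Any decomposition xyz with |xy| ≤ p means y consists only of a's,
so pumping will unbalance the counts.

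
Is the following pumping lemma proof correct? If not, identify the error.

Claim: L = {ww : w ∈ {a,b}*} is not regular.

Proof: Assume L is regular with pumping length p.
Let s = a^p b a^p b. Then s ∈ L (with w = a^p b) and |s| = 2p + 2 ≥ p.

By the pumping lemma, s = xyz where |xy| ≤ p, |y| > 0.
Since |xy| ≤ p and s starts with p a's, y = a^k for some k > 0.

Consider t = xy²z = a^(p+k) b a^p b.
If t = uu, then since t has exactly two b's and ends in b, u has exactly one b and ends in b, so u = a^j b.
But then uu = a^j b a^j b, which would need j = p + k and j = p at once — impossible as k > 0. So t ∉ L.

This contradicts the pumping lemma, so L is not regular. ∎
The proof is correct.

This proof is valid because:
1. s = a^p b a^p b is in L and is chosen in terms of p, so |s| ≥ p holds for every p
2. The decomposition analysis is correct: |xy| ≤ p forces y to lie inside the leading a's
3. The contradiction is valid: the argument shows a^(p+k) b a^p b cannot be split into two equal halves
4. The conclusion follows logically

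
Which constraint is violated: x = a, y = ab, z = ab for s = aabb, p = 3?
Violated: xyz = s

The decomposition x = a, y = ab, z = ab for s = aabb with p = 3
violates the constraint: xyz = s

xyz = 'a' + 'ab' + 'ab' = 'aabab' ≠ 'aabb' = s. The decomposition doesn't reconstruct s.

Pumping lemma constraints:
1. xyz = s (decomposition is valid)
2. |xy| ≤ p
3. |y| > 0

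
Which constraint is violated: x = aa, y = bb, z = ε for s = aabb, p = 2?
Violated: |xy| ≤ p

The decomposition x = aa, y = bb, z = ε for s = aabb with p = 2
violates the constraint: |xy| ≤ p

|xy| = |aabb| = 4 > 2 = p. The decomposition puts too many characters in xy.

Pumping lemma constraints:
1. xyz = s (decomposition is valid)
2. |xy| ≤ p
3. |y| > 0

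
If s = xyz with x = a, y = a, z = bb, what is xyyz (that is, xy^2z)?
aaabb

Given x = 'a', y = 'a', z = 'bb' and i = 2:

xy^2z = x + y·y·...·y (2 times) + z
       = 'a' + 'a'^2 + 'bb'
       = 'a' + 'aa' + 'bb'
       = 'aaabb'

The pumped string is 'aaabb' with length 5.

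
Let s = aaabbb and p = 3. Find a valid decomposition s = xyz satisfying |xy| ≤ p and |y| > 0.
x = '', y = 'aaa', z = 'bbb'

For s = aaabbb and p = 3, one valid decomposition is:
- x = '' (length 0)
- y = 'aaa' (length 3)
- z = 'bbb' (length 3)

Verification:
- xyz = '' + 'aaa' + 'bbb' = aaabbb ✓
- |xy| = 3 ≤ 3 ✓
- |y| = 3 > 0 ✓

All pumping lemma constraints are satisfied.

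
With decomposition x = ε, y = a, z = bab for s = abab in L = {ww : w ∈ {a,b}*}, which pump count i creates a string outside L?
i = 3

xy³z = ε · aaa · bab = aaabab; aaabab has length 6; its halves are aaa and bab, which differ, so it is not in L.
(Other choices also work, e.g. i = 0, 2; only i = 1 is guaranteed to stay in L since xy¹z = s.)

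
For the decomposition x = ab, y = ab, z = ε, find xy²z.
ababab

Given x = 'ab', y = 'ab', z = '' and i = 2:

xy^2z = x + y·y·...·y (2 times) + z
       = 'ab' + 'ab'^2 + ''
       = 'ab' + 'abab' + ''
       = 'ababab'

The pumped string is 'ababab' with length 6.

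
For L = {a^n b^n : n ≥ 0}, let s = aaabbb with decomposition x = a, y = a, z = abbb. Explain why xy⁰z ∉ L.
xy⁰z = aabbb ∉ L

Pumping with i = 0 replaces y = a by y⁰ = ε:
- Original: s = xyz = aaabbb; aaabbb = a^3 b^3 has equal counts (3 = 3), so it is in L
- Pumped: xy⁰z = a · ε · abbb = aabbb
- aabbb has 2 a's and 3 b's; 2 ≠ 3, so it is not in L

The pumping lemma would require xy⁰z ∈ L, so this decomposition yields a contradiction.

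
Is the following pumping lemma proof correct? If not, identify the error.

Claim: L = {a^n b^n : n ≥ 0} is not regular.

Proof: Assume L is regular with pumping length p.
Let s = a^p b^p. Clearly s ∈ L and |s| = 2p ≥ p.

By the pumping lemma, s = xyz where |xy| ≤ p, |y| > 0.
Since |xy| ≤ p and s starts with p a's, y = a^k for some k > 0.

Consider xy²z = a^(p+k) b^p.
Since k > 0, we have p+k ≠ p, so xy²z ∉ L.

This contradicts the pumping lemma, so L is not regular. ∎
The proof is correct.

This proof is valid because:
1. The string s = a^p b^p is correctly in L
2. The decomposition analysis is correct: y must consist only of a's
3. The contradiction is valid: pumping increases a's but not b's
4. The conclusion follows logically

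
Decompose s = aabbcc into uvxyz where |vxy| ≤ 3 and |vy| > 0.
u='aa', v='b', x='b', y='c', z='c'

For s = aabbcc with pumping length p = 3:

One valid decomposition:
- u = 'aa'
- v = 'b'
- x = 'b'
- y = 'c'
- z = 'c'

Verification:
- uvxyz = 'aa' + 'b' + 'b' + 'c' + 'c' = aabbcc ✓
- |vxy| = |'bbc'| = 3 ≤ 3 ✓
- |vy| = |'bc'| = 2 > 0 ✓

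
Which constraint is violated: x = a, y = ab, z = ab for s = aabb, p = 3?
Violated: xyz = s

The decomposition x = a, y = ab, z = ab for s = aabb with p = 3
violates the constraint: xyz = s

xyz = 'a' + 'ab' + 'ab' = 'aabab' ≠ 'aabb' = s. The decomposition doesn't reconstruct s.

Pumping lemma constraints:
1. xyz = s (decomposition is valid)
2. |xy| ≤ p
3. |y| > 0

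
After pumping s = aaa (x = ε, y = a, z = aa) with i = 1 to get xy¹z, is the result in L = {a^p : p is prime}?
Yes

xy¹z = ε · a · aa = aaa.
aaa has length 3, which is prime, so it is in L.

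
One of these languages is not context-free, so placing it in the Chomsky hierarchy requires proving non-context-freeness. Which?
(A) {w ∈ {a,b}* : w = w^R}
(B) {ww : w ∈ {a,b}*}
(B) {ww : w ∈ {a,b}*}

(B) {ww : w ∈ {a,b}*} requires the CFL pumping lemma.

- {w ∈ {a,b}* : w = w^R} is context-free (but not regular)
  • Can be shown non-regular with the regular pumping lemma
  • After pumping, the string is no longer symmetric

- {ww : w ∈ {a,b}*} is NOT context-free
  • Requires the CFL pumping lemma to prove
  • Even a PDA cannot compare two arbitrary halves symbol by symbol; CFL pumping on a^p b^p a^p b^p fails

The CFL pumping lemma is "stronger" in that it can prove non-membership
in the larger class of context-free languages.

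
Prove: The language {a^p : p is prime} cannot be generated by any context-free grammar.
Assume for contradiction that L is context-free, and let p ≥ 1 be the pumping length given by the pumping lemma for CFLs.
Choose a prime q with q ≥ p and let s = a^q. Then s ∈ L and |s| = q ≥ p.
By the CFL pumping lemma, s = uvxyz for some u, v, x, y, z with |vxy| ≤ p, |vy| ≥ 1, and uv^i xy^i z ∈ L for every i ≥ 0.
All symbols are a's, so only lengths matter: let k = |vy|, with 1 ≤ k ≤ p. Then |uv^i xy^i z| = q + (i − 1)k.

Take i = q + 1: the length is q + qk = q(k + 1).
Both factors satisfy q ≥ 2 and k + 1 ≥ 2, so q(k + 1) is composite and uv^(q+1) xy^(q+1) z ∉ L.

This contradicts the CFL pumping lemma, which requires uv^i xy^i z ∈ L for all i ≥ 0.
Hence L = {a^p : p is prime} is not context-free. ∎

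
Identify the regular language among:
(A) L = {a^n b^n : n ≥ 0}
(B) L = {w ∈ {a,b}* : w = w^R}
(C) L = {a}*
(C) {a}*

(C) L = {a}* is regular.

This can be recognized by a finite automaton (DFA/NFA).
Regular expressions like {a}* define regular languages.

The other choices are not regular:
- {a^n b^n : n ≥ 0}: After pumping, the number of a's and b's become unequal
- {w ∈ {a,b}* : w = w^R}: After pumping, the string is no longer symmetric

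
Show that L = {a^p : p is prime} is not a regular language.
Assume for contradiction that L is regular, and let p ≥ 1 be the pumping length given by the pumping lemma.
Choose a prime q with q ≥ p (one exists because there are infinitely many primes) and let s = a^q. Then s ∈ L and |s| = q ≥ p.
By the pumping lemma, s = xyz for some x, y, z with |xy| ≤ p, |y| ≥ 1, and xy^i z ∈ L for every i ≥ 0.
Here y = a^k for some k with 1 ≤ k ≤ p, and xy^i z = a^(q + (i − 1)k) for every i ≥ 0.

Take i = q + 1: |xy^(q+1) z| = q + qk = q(k + 1).
Both factors satisfy q ≥ 2 and k + 1 ≥ 2, so q(k + 1) is composite, and xy^(q+1) z ∉ L.

This contradicts the pumping lemma, which requires xy^i z ∈ L for all i ≥ 0.
Hence L = {a^p : p is prime} is not regular. ∎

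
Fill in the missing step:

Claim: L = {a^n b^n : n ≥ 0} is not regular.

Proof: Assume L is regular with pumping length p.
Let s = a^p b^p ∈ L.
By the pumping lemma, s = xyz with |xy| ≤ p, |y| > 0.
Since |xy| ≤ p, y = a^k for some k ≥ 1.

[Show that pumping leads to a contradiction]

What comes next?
Consider xy²z = a^(p+k) b^p.

Since k ≥ 1, we have p + k > p.
So xy²z has more a's than b's: (p+k) a's vs p b's.
This means xy²z ∉ L because a^n b^n requires equal counts.

This contradicts the pumping lemma which states xy²z ∈ L.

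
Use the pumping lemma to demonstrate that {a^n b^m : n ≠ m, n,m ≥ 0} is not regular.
Assume for contradiction that L is regular, and let p ≥ 1 be the pumping length given by the pumping lemma.
Choose s = a^p b^(p + p!). Then s ∈ L because p ≠ p + p! (as p! ≥ 1), and |s| ≥ p.
By the pumping lemma, s = xyz for some x, y, z with |xy| ≤ p, |y| ≥ 1, and xy^i z ∈ L for every i ≥ 0.
Since |xy| ≤ p and the first p symbols of s are all a's, y = a^k for some k with 1 ≤ k ≤ p.
For every i ≥ 0, xy^i z = a^(p + (i − 1)k) b^(p + p!).

Because 1 ≤ k ≤ p, k divides p!. Let t = p!/k (a positive integer) and take i = t + 1.
Then the number of a's is p + tk = p + p!, which equals the number of b's.
So xy^(t+1) z = a^(p + p!) b^(p + p!) has equally many a's and b's and is NOT in L.

This contradicts the pumping lemma, which requires xy^i z ∈ L for all i ≥ 0.
Hence L = {a^n b^m : n ≠ m, n,m ≥ 0} is not regular. ∎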